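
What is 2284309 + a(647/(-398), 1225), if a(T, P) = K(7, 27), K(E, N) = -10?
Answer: 2284299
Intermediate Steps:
a(T, P) = -10
2284309 + a(647/(-398), 1225) = 2284309 - 10 = 2284299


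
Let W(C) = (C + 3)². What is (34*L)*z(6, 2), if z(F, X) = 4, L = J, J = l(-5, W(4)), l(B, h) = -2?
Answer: -272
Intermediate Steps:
W(C) = (3 + C)²
J = -2
L = -2
(34*L)*z(6, 2) = (34*(-2))*4 = -68*4 = -272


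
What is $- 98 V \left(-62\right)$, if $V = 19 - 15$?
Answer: $24304$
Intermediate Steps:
$V = 4$
$- 98 V \left(-62\right) = \left(-98\right) 4 \left(-62\right) = \left(-392\right) \left(-62\right) = 24304$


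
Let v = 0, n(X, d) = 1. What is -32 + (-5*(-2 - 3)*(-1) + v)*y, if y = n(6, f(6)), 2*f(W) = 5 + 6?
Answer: -57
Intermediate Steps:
f(W) = 11/2 (f(W) = (5 + 6)/2 = (½)*11 = 11/2)
y = 1
-32 + (-5*(-2 - 3)*(-1) + v)*y = -32 + (-5*(-2 - 3)*(-1) + 0)*1 = -32 + (-5*(-5)*(-1) + 0)*1 = -32 + (25*(-1) + 0)*1 = -32 + (-25 + 0)*1 = -32 - 25*1 = -32 - 25 = -57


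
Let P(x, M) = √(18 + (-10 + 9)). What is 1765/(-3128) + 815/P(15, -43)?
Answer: -1765/3128 + 815*√17/17 ≈ 197.10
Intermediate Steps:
P(x, M) = √17 (P(x, M) = √(18 - 1) = √17)
1765/(-3128) + 815/P(15, -43) = 1765/(-3128) + 815/(√17) = 1765*(-1/3128) + 815*(√17/17) = -1765/3128 + 815*√17/17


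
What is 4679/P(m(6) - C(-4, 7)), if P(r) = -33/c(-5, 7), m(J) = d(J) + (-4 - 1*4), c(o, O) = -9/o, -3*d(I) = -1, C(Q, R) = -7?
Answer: -14037/55 ≈ -255.22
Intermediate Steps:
d(I) = 1/3 (d(I) = -1/3*(-1) = 1/3)
m(J) = -23/3 (m(J) = 1/3 + (-4 - 1*4) = 1/3 + (-4 - 4) = 1/3 - 8 = -23/3)
P(r) = -55/3 (P(r) = -33/((-9/(-5))) = -33/((-9*(-1/5))) = -33/9/5 = -33*5/9 = -55/3)
4679/P(m(6) - C(-4, 7)) = 4679/(-55/3) = 4679*(-3/55) = -14037/55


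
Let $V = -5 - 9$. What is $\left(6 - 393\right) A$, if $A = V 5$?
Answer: $27090$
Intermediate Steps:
$V = -14$
$A = -70$ ($A = \left(-14\right) 5 = -70$)
$\left(6 - 393\right) A = \left(6 - 393\right) \left(-70\right) = \left(-387\right) \left(-70\right) = 27090$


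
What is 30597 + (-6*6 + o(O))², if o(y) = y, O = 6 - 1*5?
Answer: 31822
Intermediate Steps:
O = 1 (O = 6 - 5 = 1)
30597 + (-6*6 + o(O))² = 30597 + (-6*6 + 1)² = 30597 + (-36 + 1)² = 30597 + (-35)² = 30597 + 1225 = 31822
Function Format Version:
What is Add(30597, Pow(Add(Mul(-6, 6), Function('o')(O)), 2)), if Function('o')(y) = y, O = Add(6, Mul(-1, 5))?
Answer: 31822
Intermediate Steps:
O = 1 (O = Add(6, -5) = 1)
Add(30597, Pow(Add(Mul(-6, 6), Function('o')(O)), 2)) = Add(30597, Pow(Add(Mul(-6, 6), 1), 2)) = Add(30597, Pow(Add(-36, 1), 2)) = Add(30597, Pow(-35, 2)) = Add(30597, 1225) = 31822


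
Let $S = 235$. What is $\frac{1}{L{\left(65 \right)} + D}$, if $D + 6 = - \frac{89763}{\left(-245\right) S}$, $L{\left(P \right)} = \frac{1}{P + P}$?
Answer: $- \frac{1496950}{6636347} \approx -0.22557$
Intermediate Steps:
$L{\left(P \right)} = \frac{1}{2 P}$
$D = - \frac{255687}{57575}$ ($D = -6 - \frac{89763}{\left(-245\right) 235} = -6 - \frac{89763}{-57575} = -6 - - \frac{89763}{57575} = -6 + \frac{89763}{57575} = - \frac{255687}{57575} \approx -4.4409$)
$\frac{1}{L{\left(65 \right)} + D} = \frac{1}{\frac{1}{2 \cdot 65} - \frac{255687}{57575}} = \frac{1}{\frac{1}{2} \cdot \frac{1}{65} - \frac{255687}{57575}} = \frac{1}{\frac{1}{130} - \frac{255687}{57575}} = \frac{1}{- \frac{6636347}{1496950}} = - \frac{1496950}{6636347}$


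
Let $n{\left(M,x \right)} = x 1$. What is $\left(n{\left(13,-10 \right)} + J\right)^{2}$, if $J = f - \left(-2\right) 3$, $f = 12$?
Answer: $64$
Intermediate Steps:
$n{\left(M,x \right)} = x$
$J = 18$ ($J = 12 - \left(-2\right) 3 = 12 - -6 = 12 + 6 = 18$)
$\left(n{\left(13,-10 \right)} + J\right)^{2} = \left(-10 + 18\right)^{2} = 8^{2} = 64$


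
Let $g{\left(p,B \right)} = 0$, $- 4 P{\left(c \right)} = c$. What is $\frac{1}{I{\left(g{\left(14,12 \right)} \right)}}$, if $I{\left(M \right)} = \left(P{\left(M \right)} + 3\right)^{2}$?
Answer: $\frac{1}{9} \approx 0.11111$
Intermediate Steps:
$P{\left(c \right)} = - \frac{c}{4}$
$I{\left(M \right)} = \left(3 - \frac{M}{4}\right)^{2}$ ($I{\left(M \right)} = \left(- \frac{M}{4} + 3\right)^{2} = \left(3 - \frac{M}{4}\right)^{2}$)
$\frac{1}{I{\left(g{\left(14,12 \right)} \right)}} = \frac{1}{\frac{1}{16} \left(-12 + 0\right)^{2}} = \frac{1}{\frac{1}{16} \left(-12\right)^{2}} = \frac{1}{\frac{1}{16} \cdot 144} = \frac{1}{9}$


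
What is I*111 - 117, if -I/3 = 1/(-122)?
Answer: -13941/122 ≈ -114.27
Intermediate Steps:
I = 3/122 (I = -3/(-122) = -3*(-1/122) = 3/122 ≈ 0.024590)
I*111 - 117 = (3/122)*111 - 117 = 333/122 - 117 = -13941/122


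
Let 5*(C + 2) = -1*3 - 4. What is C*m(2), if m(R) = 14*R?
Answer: -476/5 ≈ -95.200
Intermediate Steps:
C = -17/5 (C = -2 + (-1*3 - 4)/5 = -2 + (-3 - 4)/5 = -2 + (⅕)*(-7) = -2 - 7/5 = -17/5 ≈ -3.4000)
C*m(2) = -238*2/5 = -17/5*28 = -476/5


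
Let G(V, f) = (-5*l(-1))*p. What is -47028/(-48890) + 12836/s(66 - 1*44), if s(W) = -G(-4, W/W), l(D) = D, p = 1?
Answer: -12546338/4889 ≈ -2566.2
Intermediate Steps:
G(V, f) = 5 (G(V, f) = -5*(-1)*1 = 5*1 = 5)
s(W) = -5 (s(W) = -1*5 = -5)
-47028/(-48890) + 12836/s(66 - 1*44) = -47028/(-48890) + 12836/(-5) = -47028*(-1/48890) + 12836*(-⅕) = 23514/24445 - 12836/5 = -12546338/4889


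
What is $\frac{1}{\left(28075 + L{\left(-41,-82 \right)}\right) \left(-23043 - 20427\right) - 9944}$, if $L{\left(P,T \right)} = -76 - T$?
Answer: $- \frac{1}{1220691014} \approx -8.1921 \cdot 10^{-10}$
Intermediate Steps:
$\frac{1}{\left(28075 + L{\left(-41,-82 \right)}\right) \left(-23043 - 20427\right) - 9944} = \frac{1}{\left(28075 - -6\right) \left(-23043 - 20427\right) - 9944} = \frac{1}{\left(28075 + \left(-76 + 82\right)\right) \left(-43470\right) - 9944} = \frac{1}{\left(28075 + 6\right) \left(-43470\right) - 9944} = \frac{1}{28081 \left(-43470\right) - 9944} = \frac{1}{-1220681070 - 9944} = \frac{1}{-1220691014} = - \frac{1}{1220691014}$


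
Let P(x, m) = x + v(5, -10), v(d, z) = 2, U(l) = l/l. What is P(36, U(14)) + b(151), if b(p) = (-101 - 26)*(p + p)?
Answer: -38316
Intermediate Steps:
U(l) = 1
b(p) = -254*p
P(x, m) = 2 + x (P(x, m) = x + 2 = 2 + x)
P(36, U(14)) + b(151) = (2 + 36) - 254*151 = 38 - 38354 = -38316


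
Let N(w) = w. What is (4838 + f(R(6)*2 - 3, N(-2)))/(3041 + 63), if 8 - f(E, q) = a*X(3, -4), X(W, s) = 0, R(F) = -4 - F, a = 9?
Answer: 2423/1552 ≈ 1.5612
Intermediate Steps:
f(E, q) = 8 (f(E, q) = 8 - 9*0 = 8 - 1*0 = 8 + 0 = 8)
(4838 + f(R(6)*2 - 3, N(-2)))/(3041 + 63) = (4838 + 8)/(3041 + 63) = 4846/3104 = 4846*(1/3104) = 2423/1552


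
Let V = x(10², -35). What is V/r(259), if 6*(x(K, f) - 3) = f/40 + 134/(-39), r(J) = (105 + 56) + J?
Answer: 4271/786240 ≈ 0.0054322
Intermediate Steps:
r(J) = 161 + J
x(K, f) = 284/117 + f/240 (x(K, f) = 3 + (f/40 + 134/(-39))/6 = 3 + (f*(1/40) + 134*(-1/39))/6 = 3 + (f/40 - 134/39)/6 = 3 + (-134/39 + f/40)/6 = 3 + (-67/117 + f/240) = 284/117 + f/240)
V = 4271/1872 (V = 284/117 + (1/240)*(-35) = 284/117 - 7/48 = 4271/1872 ≈ 2.2815)
V/r(259) = 4271/(1872*(161 + 259)) = (4271/1872)/420 = (4271/1872)*(1/420) = 4271/786240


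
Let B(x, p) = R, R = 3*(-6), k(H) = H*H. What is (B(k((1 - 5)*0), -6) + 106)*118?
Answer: 10384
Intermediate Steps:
k(H) = H²
R = -18
B(x, p) = -18
(B(k((1 - 5)*0), -6) + 106)*118 = (-18 + 106)*118 = 88*118 = 10384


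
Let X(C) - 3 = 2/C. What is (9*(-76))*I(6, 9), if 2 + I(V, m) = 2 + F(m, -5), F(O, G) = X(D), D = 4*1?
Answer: -2394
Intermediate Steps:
D = 4
X(C) = 3 + 2/C
F(O, G) = 7/2 (F(O, G) = 3 + 2/4 = 3 + 2*(¼) = 3 + ½ = 7/2)
I(V, m) = 7/2 (I(V, m) = -2 + (2 + 7/2) = -2 + 11/2 = 7/2)
(9*(-76))*I(6, 9) = (9*(-76))*(7/2) = -684*7/2 = -2394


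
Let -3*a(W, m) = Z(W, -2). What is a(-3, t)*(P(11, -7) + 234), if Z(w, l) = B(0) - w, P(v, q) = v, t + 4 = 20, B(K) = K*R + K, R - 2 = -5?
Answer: -245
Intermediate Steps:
R = -3 (R = 2 - 5 = -3)
B(K) = -2*K (B(K) = K*(-3) + K = -3*K + K = -2*K)
t = 16 (t = -4 + 20 = 16)
Z(w, l) = -w (Z(w, l) = -2*0 - w = 0 - w = -w)
a(W, m) = W/3 (a(W, m) = -(-1)*W/3 = W/3)
a(-3, t)*(P(11, -7) + 234) = ((1/3)*(-3))*(11 + 234) = -1*245 = -245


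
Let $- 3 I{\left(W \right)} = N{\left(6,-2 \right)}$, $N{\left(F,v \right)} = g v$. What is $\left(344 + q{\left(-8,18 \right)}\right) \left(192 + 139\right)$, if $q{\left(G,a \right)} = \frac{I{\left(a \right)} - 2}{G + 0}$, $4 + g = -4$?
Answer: $\frac{1370009}{12} \approx 1.1417 \cdot 10^{5}$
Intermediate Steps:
$g = -8$ ($g = -4 - 4 = -8$)
$N{\left(F,v \right)} = - 8 v$
$I{\left(W \right)} = - \frac{16}{3}$ ($I{\left(W \right)} = - \frac{\left(-8\right) \left(-2\right)}{3} = \left(- \frac{1}{3}\right) 16 = - \frac{16}{3}$)
$q{\left(G,a \right)} = - \frac{22}{3 G}$ ($q{\left(G,a \right)} = \frac{- \frac{16}{3} - 2}{G + 0} = - \frac{22}{3 G}$)
$\left(344 + q{\left(-8,18 \right)}\right) \left(192 + 139\right) = \left(344 - \frac{22}{3 \left(-8\right)}\right) \left(192 + 139\right) = \left(344 - - \frac{11}{12}\right) 331 = \left(344 + \frac{11}{12}\right) 331 = \frac{4139}{12} \cdot 331 = \frac{1370009}{12}$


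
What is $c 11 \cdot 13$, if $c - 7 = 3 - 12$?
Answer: $-286$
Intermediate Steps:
$c = -2$ ($c = 7 + \left(3 - 12\right) = 7 - 9 = -2$)
$c 11 \cdot 13 = \left(-2\right) 11 \cdot 13 = \left(-22\right) 13 = -286$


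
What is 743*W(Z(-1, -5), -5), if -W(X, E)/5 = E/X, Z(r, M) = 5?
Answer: 3715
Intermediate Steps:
W(X, E) = -5*E/X
743*W(Z(-1, -5), -5) = 743*(-5*(-5)/5) = 743*(-5*(-5)*⅕) = 743*5 = 3715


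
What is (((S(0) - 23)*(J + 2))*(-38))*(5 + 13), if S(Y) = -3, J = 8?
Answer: 177840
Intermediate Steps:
(((S(0) - 23)*(J + 2))*(-38))*(5 + 13) = (((-3 - 23)*(8 + 2))*(-38))*(5 + 13) = (-26*10*(-38))*18 = -260*(-38)*18 = 9880*18 = 177840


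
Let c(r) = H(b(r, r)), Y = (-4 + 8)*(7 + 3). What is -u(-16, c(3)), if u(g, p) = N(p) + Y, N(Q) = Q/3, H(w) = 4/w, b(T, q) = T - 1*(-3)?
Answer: -362/9 ≈ -40.222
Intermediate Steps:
b(T, q) = 3 + T (b(T, q) = T + 3 = 3 + T)
Y = 40 (Y = 4*10 = 40)
c(r) = 4/(3 + r)
N(Q) = Q/3 (N(Q) = Q*(1/3) = Q/3)
u(g, p) = 40 + p/3 (u(g, p) = p/3 + 40 = 40 + p/3)
-u(-16, c(3)) = -(40 + (4/(3 + 3))/3) = -(40 + (4/6)/3) = -(40 + (4*(1/6))/3) = -(40 + (1/3)*(2/3)) = -(40 + 2/9) = -1*362/9 = -362/9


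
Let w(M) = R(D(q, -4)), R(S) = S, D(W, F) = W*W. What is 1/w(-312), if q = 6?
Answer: 1/36 ≈ 0.027778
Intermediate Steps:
D(W, F) = W**2
w(M) = 36 (w(M) = 6**2 = 36)
1/w(-312) = 1/36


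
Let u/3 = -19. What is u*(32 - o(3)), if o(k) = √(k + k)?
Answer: -1824 + 57*√6 ≈ -1684.4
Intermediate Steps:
u = -57 (u = 3*(-19) = -57)
o(k) = √2*√k (o(k) = √(2*k) = √2*√k)
u*(32 - o(3)) = -57*(32 - √2*√3) = -57*(32 - √6) = -1824 + 57*√6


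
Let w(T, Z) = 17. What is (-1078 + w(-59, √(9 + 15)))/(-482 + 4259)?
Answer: -1061/3777 ≈ -0.28091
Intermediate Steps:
(-1078 + w(-59, √(9 + 15)))/(-482 + 4259) = (-1078 + 17)/(-482 + 4259) = -1061/3777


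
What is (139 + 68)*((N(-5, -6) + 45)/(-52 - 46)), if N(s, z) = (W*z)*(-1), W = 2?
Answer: -11799/98 ≈ -120.40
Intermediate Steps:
N(s, z) = -2*z (N(s, z) = (2*z)*(-1) = -2*z)
(139 + 68)*((N(-5, -6) + 45)/(-52 - 46)) = (139 + 68)*((-2*(-6) + 45)/(-52 - 46)) = 207*((12 + 45)/(-98)) = 207*(57*(-1/98)) = 207*(-57/98) = -11799/98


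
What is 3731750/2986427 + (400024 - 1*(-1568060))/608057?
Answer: 8146655905618/1815917842339 ≈ 4.4862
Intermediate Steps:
3731750/2986427 + (400024 - 1*(-1568060))/608057 = 3731750*(1/2986427) + (400024 + 1568060)*(1/608057) = 3731750/2986427 + 1968084*(1/608057) = 3731750/2986427 + 1968084/608057 = 8146655905618/1815917842339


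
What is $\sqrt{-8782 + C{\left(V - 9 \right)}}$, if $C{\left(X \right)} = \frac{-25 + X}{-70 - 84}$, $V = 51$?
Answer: $\frac{i \sqrt{208276530}}{154} \approx 93.713 i$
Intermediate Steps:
$C{\left(X \right)} = \frac{25}{154} - \frac{X}{154}$ ($C{\left(X \right)} = \frac{-25 + X}{-154} = \left(-25 + X\right) \left(- \frac{1}{154}\right) = \frac{25}{154} - \frac{X}{154}$)
$\sqrt{-8782 + C{\left(V - 9 \right)}} = \sqrt{-8782 + \left(\frac{25}{154} - \frac{51 - 9}{154}\right)} = \sqrt{-8782 + \left(\frac{25}{154} - \frac{3}{11}\right)} = \sqrt{-8782 - \frac{17}{154}} = \sqrt{- \frac{1352445}{154}} = \frac{i \sqrt{208276530}}{154}$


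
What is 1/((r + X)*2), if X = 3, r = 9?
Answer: 1/24 ≈ 0.041667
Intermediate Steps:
1/((r + X)*2) = 1/((9 + 3)*2) = 1/(12*2) = 1/24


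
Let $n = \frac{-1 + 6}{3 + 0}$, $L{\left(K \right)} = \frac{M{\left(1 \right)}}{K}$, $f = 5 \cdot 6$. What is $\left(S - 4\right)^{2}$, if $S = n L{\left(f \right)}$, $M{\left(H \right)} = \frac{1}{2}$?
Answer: $\frac{20449}{1296} \approx 15.779$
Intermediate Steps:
$f = 30$
$M{\left(H \right)} = \frac{1}{2}$
$L{\left(K \right)} = \frac{1}{2 K}$
$n = \frac{5}{3} \approx 1.6667$
$S = \frac{1}{36}$ ($S = \frac{5 \frac{1}{2 \cdot 30}}{3} = \frac{5 \cdot \frac{1}{2} \cdot \frac{1}{30}}{3} = \frac{5}{3} \cdot \frac{1}{60} = \frac{1}{36} \approx 0.027778$)
$\left(S - 4\right)^{2} = \left(\frac{1}{36} - 4\right)^{2} = \left(- \frac{143}{36}\right)^{2} = \frac{20449}{1296}$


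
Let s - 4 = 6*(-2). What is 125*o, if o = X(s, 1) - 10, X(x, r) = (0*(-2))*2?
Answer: -1250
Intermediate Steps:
s = -8 (s = 4 + 6*(-2) = 4 - 12 = -8)
X(x, r) = 0 (X(x, r) = 0*2 = 0)
o = -10 (o = 0 - 10 = -10)
125*o = 125*(-10) = -1250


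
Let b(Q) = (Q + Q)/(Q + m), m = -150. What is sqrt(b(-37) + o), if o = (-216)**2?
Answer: sqrt(1631527502)/187 ≈ 216.00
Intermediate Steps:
o = 46656
b(Q) = 2*Q/(-150 + Q) (b(Q) = (Q + Q)/(Q - 150) = (2*Q)/(-150 + Q) = 2*Q/(-150 + Q))
sqrt(b(-37) + o) = sqrt(2*(-37)/(-150 - 37) + 46656) = sqrt(2*(-37)/(-187) + 46656) = sqrt(2*(-37)*(-1/187) + 46656) = sqrt(74/187 + 46656) = sqrt(8724746/187) = sqrt(1631527502)/187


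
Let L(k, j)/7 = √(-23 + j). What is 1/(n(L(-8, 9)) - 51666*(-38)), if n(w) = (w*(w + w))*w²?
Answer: 1/2904500 ≈ 3.4429e-7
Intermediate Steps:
L(k, j) = 7*√(-23 + j)
n(w) = 2*w⁴ (n(w) = (w*(2*w))*w² = (2*w²)*w² = 2*w⁴)
1/(n(L(-8, 9)) - 51666*(-38)) = 1/(2*(7*√(-23 + 9))⁴ - 51666*(-38)) = 1/(2*(7*√(-14))⁴ + 1963308) = 1/(2*(7*(I*√14))⁴ + 1963308) = 1/(2*(7*I*√14)⁴ + 1963308) = 1/(2*470596 + 1963308) = 1/(941192 + 1963308) = 1/2904500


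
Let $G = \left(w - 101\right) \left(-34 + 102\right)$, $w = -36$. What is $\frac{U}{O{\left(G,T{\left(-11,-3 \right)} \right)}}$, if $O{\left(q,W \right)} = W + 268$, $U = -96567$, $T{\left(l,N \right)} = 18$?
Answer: $- \frac{96567}{286} \approx -337.65$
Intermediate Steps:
$G = -9316$ ($G = \left(-36 - 101\right) \left(-34 + 102\right) = \left(-137\right) 68 = -9316$)
$O{\left(q,W \right)} = 268 + W$
$\frac{U}{O{\left(G,T{\left(-11,-3 \right)} \right)}} = - \frac{96567}{268 + 18} = - \frac{96567}{286}$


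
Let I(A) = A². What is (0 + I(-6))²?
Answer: 1296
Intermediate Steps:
(0 + I(-6))² = (0 + (-6)²)² = (0 + 36)² = 36² = 1296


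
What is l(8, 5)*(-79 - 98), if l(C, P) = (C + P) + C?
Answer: -3717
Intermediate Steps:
l(C, P) = P + 2*C
l(8, 5)*(-79 - 98) = (5 + 2*8)*(-79 - 98) = (5 + 16)*(-177) = 21*(-177) = -3717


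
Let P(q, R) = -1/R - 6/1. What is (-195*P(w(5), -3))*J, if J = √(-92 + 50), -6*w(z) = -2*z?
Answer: 1105*I*√42 ≈ 7161.2*I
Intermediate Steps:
w(z) = z/3 (w(z) = -(-1)*z/3 = z/3)
P(q, R) = -6 - 1/R (P(q, R) = -1/R - 6*1 = -1/R - 6 = -6 - 1/R)
J = I*√42 (J = √(-42) = I*√42 ≈ 6.4807*I)
(-195*P(w(5), -3))*J = (-195*(-6 - 1/(-3)))*(I*√42) = (-195*(-6 - 1*(-⅓)))*(I*√42) = (-195*(-6 + ⅓))*(I*√42) = (-195*(-17/3))*(I*√42) = 1105*(I*√42) = 1105*I*√42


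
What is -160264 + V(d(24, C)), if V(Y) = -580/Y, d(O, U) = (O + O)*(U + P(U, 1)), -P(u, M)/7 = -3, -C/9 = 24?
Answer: -75003523/468 ≈ -1.6026e+5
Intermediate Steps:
C = -216 (C = -9*24 = -216)
P(u, M) = 21 (P(u, M) = -7*(-3) = 21)
d(O, U) = 2*O*(21 + U) (d(O, U) = (O + O)*(U + 21) = (2*O)*(21 + U) = 2*O*(21 + U))
-160264 + V(d(24, C)) = -160264 - 580*1/(48*(21 - 216)) = -160264 - 580/(2*24*(-195)) = -160264 - 580/(-9360) = -160264 - 580*(-1/9360) = -160264 + 29/468 = -75003523/468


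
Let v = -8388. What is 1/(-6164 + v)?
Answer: -1/14552 ≈ -6.8719e-5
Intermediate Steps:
1/(-6164 + v) = 1/(-6164 - 8388) = 1/(-14552) = -1/14552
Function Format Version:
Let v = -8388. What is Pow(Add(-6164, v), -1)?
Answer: Rational(-1, 14552) ≈ -6.8719e-5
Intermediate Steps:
Pow(Add(-6164, v), -1) = Pow(Add(-6164, -8388), -1) = Pow(-14552, -1) = Rational(-1, 14552)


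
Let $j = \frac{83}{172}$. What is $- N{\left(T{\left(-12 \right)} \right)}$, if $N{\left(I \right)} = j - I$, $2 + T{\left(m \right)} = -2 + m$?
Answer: $- \frac{2835}{172} \approx -16.483$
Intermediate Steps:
$j = \frac{83}{172}$ ($j = 83 \cdot \frac{1}{172} = \frac{83}{172} \approx 0.48256$)
$T{\left(m \right)} = -4 + m$ ($T{\left(m \right)} = -2 + \left(-2 + m\right) = -4 + m$)
$N{\left(I \right)} = \frac{83}{172} - I$
$- N{\left(T{\left(-12 \right)} \right)} = - (\frac{83}{172} - \left(-4 - 12\right)) = - (\frac{83}{172} - -16) = - (\frac{83}{172} + 16) = \left(-1\right) \frac{2835}{172} = - \frac{2835}{172}$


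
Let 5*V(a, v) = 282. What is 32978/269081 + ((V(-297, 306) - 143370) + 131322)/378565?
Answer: 46288024252/509323243825 ≈ 0.090881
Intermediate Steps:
V(a, v) = 282/5 (V(a, v) = (⅕)*282 = 282/5)
32978/269081 + ((V(-297, 306) - 143370) + 131322)/378565 = 32978/269081 + ((282/5 - 143370) + 131322)/378565 = 32978*(1/269081) + (-716568/5 + 131322)*(1/378565) = 32978/269081 - 59958/5*1/378565 = 32978/269081 - 59958/1892825 = 46288024252/509323243825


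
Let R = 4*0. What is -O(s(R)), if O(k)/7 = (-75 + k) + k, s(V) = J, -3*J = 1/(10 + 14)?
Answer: 18907/36 ≈ 525.19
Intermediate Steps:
R = 0
J = -1/72 (J = -1/(3*(10 + 14)) = -⅓/24 = -⅓*1/24 = -1/72 ≈ -0.013889)
s(V) = -1/72
O(k) = -525 + 14*k (O(k) = 7*((-75 + k) + k) = 7*(-75 + 2*k) = -525 + 14*k)
-O(s(R)) = -(-525 + 14*(-1/72)) = -(-525 - 7/36) = -1*(-18907/36) = 18907/36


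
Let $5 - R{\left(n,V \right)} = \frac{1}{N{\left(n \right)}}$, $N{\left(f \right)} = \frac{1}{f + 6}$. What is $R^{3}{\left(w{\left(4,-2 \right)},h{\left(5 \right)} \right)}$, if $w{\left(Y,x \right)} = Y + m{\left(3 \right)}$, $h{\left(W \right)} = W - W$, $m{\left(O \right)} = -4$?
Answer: $-1$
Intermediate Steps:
$N{\left(f \right)} = \frac{1}{6 + f}$
$h{\left(W \right)} = 0$
$w{\left(Y,x \right)} = -4 + Y$ ($w{\left(Y,x \right)} = Y - 4 = -4 + Y$)
$R{\left(n,V \right)} = -1 - n$ ($R{\left(n,V \right)} = 5 - \frac{1}{\frac{1}{6 + n}} = 5 - \left(6 + n\right) = -1 - n$)
$R^{3}{\left(w{\left(4,-2 \right)},h{\left(5 \right)} \right)} = \left(-1 - \left(-4 + 4\right)\right)^{3} = \left(-1 - 0\right)^{3} = \left(-1 + 0\right)^{3} = \left(-1\right)^{3} = -1$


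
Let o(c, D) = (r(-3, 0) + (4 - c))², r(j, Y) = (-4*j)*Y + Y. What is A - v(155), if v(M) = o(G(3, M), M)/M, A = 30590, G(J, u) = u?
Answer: 4718649/155 ≈ 30443.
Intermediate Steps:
r(j, Y) = Y - 4*Y*j (r(j, Y) = -4*Y*j + Y = Y - 4*Y*j)
o(c, D) = (4 - c)² (o(c, D) = (0*(1 - 4*(-3)) + (4 - c))² = (0*(1 + 12) + (4 - c))² = (0*13 + (4 - c))² = (0 + (4 - c))² = (4 - c)²)
v(M) = (-4 + M)²/M
A - v(155) = 30590 - (-4 + 155)²/155 = 30590 - 151²/155 = 30590 - 22801/155 = 4718649/155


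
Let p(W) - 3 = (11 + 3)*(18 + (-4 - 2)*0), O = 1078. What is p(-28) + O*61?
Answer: 66013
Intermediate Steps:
p(W) = 255 (p(W) = 3 + (11 + 3)*(18 + (-4 - 2)*0) = 3 + 14*(18 - 6*0) = 3 + 14*(18 + 0) = 3 + 14*18 = 3 + 252 = 255)
p(-28) + O*61 = 255 + 1078*61 = 255 + 65758 = 66013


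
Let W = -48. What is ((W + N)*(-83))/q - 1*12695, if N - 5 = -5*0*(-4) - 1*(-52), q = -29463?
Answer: -124677346/9821 ≈ -12695.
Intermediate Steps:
N = 57 (N = 5 + (-5*0*(-4) - 1*(-52)) = 5 + (0*(-4) + 52) = 5 + (0 + 52) = 5 + 52 = 57)
((W + N)*(-83))/q - 1*12695 = ((-48 + 57)*(-83))/(-29463) - 1*12695 = (9*(-83))*(-1/29463) - 12695 = -747*(-1/29463) - 12695 = 249/9821 - 12695 = -124677346/9821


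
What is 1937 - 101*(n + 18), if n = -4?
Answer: 523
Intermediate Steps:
1937 - 101*(n + 18) = 1937 - 101*(-4 + 18) = 1937 - 101*14 = 1937 - 1*1414 = 1937 - 1414 = 523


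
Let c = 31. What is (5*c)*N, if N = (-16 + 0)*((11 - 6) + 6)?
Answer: -27280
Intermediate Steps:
N = -176 (N = -16*(5 + 6) = -16*11 = -176)
(5*c)*N = (5*31)*(-176) = 155*(-176) = -27280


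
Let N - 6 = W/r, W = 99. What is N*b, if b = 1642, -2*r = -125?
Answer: 1556616/125 ≈ 12453.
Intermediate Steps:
r = 125/2 (r = -½*(-125) = 125/2 ≈ 62.500)
N = 948/125 (N = 6 + 99/(125/2) = 6 + 99*(2/125) = 6 + 198/125 = 948/125 ≈ 7.5840)
N*b = (948/125)*1642 = 1556616/125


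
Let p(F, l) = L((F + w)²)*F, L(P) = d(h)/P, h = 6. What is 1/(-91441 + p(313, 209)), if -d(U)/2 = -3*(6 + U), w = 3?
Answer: -12482/1141363745 ≈ -1.0936e-5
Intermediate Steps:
d(U) = 36 + 6*U (d(U) = -(-6)*(6 + U) = -2*(-18 - 3*U) = 36 + 6*U)
L(P) = 72/P (L(P) = (36 + 6*6)/P = (36 + 36)/P = 72/P)
p(F, l) = 72*F/(3 + F)² (p(F, l) = (72/((F + 3)²))*F = (72/((3 + F)²))*F = (72/(3 + F)²)*F = 72*F/(3 + F)²)
1/(-91441 + p(313, 209)) = 1/(-91441 + 72*313/(3 + 313)²) = 1/(-91441 + 72*313/316²) = 1/(-91441 + 72*313*(1/99856)) = 1/(-91441 + 2817/12482) = 1/(-1141363745/12482) = -12482/1141363745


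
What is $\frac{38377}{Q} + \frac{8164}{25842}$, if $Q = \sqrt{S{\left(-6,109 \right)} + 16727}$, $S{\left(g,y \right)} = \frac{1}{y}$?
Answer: $\frac{4082}{12921} + \frac{38377 \sqrt{49683399}}{911622} \approx 297.05$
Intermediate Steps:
$Q = \frac{2 \sqrt{49683399}}{109}$ ($Q = \sqrt{\frac{1}{109} + 16727} = \sqrt{\frac{1823244}{109}} = \frac{2 \sqrt{49683399}}{109} \approx 129.33$)
$\frac{38377}{Q} + \frac{8164}{25842} = \frac{38377}{\frac{2}{109} \sqrt{49683399}} + \frac{8164}{25842} = 38377 \frac{\sqrt{49683399}}{911622} + 8164 \cdot \frac{1}{25842} = \frac{38377 \sqrt{49683399}}{911622} + \frac{4082}{12921} = \frac{4082}{12921} + \frac{38377 \sqrt{49683399}}{911622}$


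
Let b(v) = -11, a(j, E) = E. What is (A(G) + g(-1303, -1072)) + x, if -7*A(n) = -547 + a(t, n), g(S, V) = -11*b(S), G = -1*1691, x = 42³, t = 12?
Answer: 521701/7 ≈ 74529.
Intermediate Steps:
x = 74088
G = -1691
g(S, V) = 121 (g(S, V) = -11*(-11) = 121)
A(n) = 547/7 - n/7 (A(n) = -(-547 + n)/7 = 547/7 - n/7)
(A(G) + g(-1303, -1072)) + x = ((547/7 - ⅐*(-1691)) + 121) + 74088 = ((547/7 + 1691/7) + 121) + 74088 = (2238/7 + 121) + 74088 = 3085/7 + 74088 = 521701/7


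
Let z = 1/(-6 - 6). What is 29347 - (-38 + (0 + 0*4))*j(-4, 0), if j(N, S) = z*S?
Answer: 29347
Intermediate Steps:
z = -1/12 (z = 1/(-12) = -1/12 ≈ -0.083333)
j(N, S) = -S/12
29347 - (-38 + (0 + 0*4))*j(-4, 0) = 29347 - (-38 + (0 + 0*4))*(-1/12*0) = 29347 - (-38 + (0 + 0))*0 = 29347 - (-38 + 0)*0 = 29347 - (-38)*0 = 29347 - 1*0 = 29347 + 0 = 29347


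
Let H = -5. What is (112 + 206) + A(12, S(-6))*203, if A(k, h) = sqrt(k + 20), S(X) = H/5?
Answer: 318 + 812*sqrt(2) ≈ 1466.3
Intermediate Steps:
S(X) = -1 (S(X) = -5/5 = -5*1/5 = -1)
A(k, h) = sqrt(20 + k)
(112 + 206) + A(12, S(-6))*203 = (112 + 206) + sqrt(20 + 12)*203 = 318 + sqrt(32)*203 = 318 + (4*sqrt(2))*203 = 318 + 812*sqrt(2)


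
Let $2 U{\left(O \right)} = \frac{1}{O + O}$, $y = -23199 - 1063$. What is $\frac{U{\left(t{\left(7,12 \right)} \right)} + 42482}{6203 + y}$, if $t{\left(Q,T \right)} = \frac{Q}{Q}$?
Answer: $- \frac{169929}{72236} \approx -2.3524$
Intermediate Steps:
$y = -24262$ ($y = -23199 - 1063 = -24262$)
$t{\left(Q,T \right)} = 1$
$U{\left(O \right)} = \frac{1}{4 O}$ ($U{\left(O \right)} = \frac{1}{2 \left(O + O\right)} = \frac{1}{2 \cdot 2 O} = \frac{\frac{1}{2} \frac{1}{O}}{2} = \frac{1}{4 O}$)
$\frac{U{\left(t{\left(7,12 \right)} \right)} + 42482}{6203 + y} = \frac{\frac{1}{4 \cdot 1} + 42482}{6203 - 24262} = \frac{\frac{1}{4} \cdot 1 + 42482}{-18059} = \left(\frac{1}{4} + 42482\right) \left(- \frac{1}{18059}\right) = \frac{169929}{4} \left(- \frac{1}{18059}\right) = - \frac{169929}{72236}$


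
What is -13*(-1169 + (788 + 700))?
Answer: -4147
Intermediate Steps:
-13*(-1169 + (788 + 700)) = -13*(-1169 + 1488) = -13*319 = -4147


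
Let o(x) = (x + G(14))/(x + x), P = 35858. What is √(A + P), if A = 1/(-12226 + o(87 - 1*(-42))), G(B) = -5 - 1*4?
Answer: 9*√122341469453778/525698 ≈ 189.36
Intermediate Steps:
G(B) = -9 (G(B) = -5 - 4 = -9)
o(x) = (-9 + x)/(2*x) (o(x) = (x - 9)/(x + x) = (-9 + x)/((2*x)) = (-9 + x)*(1/(2*x)) = (-9 + x)/(2*x))
A = -43/525698 (A = 1/(-12226 + (-9 + (87 - 1*(-42)))/(2*(87 - 1*(-42)))) = 1/(-12226 + (-9 + (87 + 42))/(2*(87 + 42))) = 1/(-12226 + (½)*(-9 + 129)/129) = 1/(-12226 + (½)*(1/129)*120) = 1/(-12226 + 20/43) = 1/(-525698/43) = -43/525698 ≈ -8.1796e-5)
√(A + P) = √(-43/525698 + 35858) = √(18850478841/525698) = 9*√122341469453778/525698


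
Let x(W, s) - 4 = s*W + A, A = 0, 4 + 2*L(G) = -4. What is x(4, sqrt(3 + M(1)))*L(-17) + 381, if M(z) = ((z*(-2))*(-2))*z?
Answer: 365 - 16*sqrt(7) ≈ 322.67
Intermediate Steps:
L(G) = -4 (L(G) = -2 + (1/2)*(-4) = -2 - 2 = -4)
M(z) = 4*z**2 (M(z) = (-2*z*(-2))*z = (4*z)*z = 4*z**2)
x(W, s) = 4 + W*s (x(W, s) = 4 + (s*W + 0) = 4 + (W*s + 0) = 4 + W*s)
x(4, sqrt(3 + M(1)))*L(-17) + 381 = (4 + 4*sqrt(3 + 4*1**2))*(-4) + 381 = (4 + 4*sqrt(3 + 4*1))*(-4) + 381 = (4 + 4*sqrt(3 + 4))*(-4) + 381 = (4 + 4*sqrt(7))*(-4) + 381 = (-16 - 16*sqrt(7)) + 381 = 365 - 16*sqrt(7)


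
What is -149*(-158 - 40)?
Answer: 29502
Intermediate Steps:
-149*(-158 - 40) = -149*(-198) = 29502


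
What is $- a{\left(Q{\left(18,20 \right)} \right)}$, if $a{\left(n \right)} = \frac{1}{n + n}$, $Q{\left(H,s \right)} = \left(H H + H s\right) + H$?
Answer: $- \frac{1}{1404} \approx -0.00071225$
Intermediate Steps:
$Q{\left(H,s \right)} = H + H^{2} + H s$ ($Q{\left(H,s \right)} = \left(H^{2} + H s\right) + H = H + H^{2} + H s$)
$a{\left(n \right)} = \frac{1}{2 n}$
$- a{\left(Q{\left(18,20 \right)} \right)} = - \frac{1}{2 \cdot 18 \left(1 + 18 + 20\right)} = - \frac{1}{2 \cdot 18 \cdot 39} = - \frac{1}{2 \cdot 702} = \left(-1\right) \frac{1}{1404} = - \frac{1}{1404}$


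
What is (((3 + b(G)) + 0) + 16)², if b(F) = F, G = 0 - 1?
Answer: 324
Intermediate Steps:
G = -1
(((3 + b(G)) + 0) + 16)² = (((3 - 1) + 0) + 16)² = ((2 + 0) + 16)² = (2 + 16)² = 18² = 324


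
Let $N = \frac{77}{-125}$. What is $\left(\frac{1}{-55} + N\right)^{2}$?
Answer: $\frac{760384}{1890625} \approx 0.40219$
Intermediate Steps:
$N = - \frac{77}{125}$ ($N = 77 \left(- \frac{1}{125}\right) = - \frac{77}{125} \approx -0.616$)
$\left(\frac{1}{-55} + N\right)^{2} = \left(\frac{1}{-55} - \frac{77}{125}\right)^{2} = \left(- \frac{1}{55} - \frac{77}{125}\right)^{2} = \left(- \frac{872}{1375}\right)^{2} = \frac{760384}{1890625}$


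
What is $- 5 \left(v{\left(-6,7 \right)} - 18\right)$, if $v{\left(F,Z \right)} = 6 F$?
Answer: $270$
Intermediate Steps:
$- 5 \left(v{\left(-6,7 \right)} - 18\right) = - 5 \left(6 \left(-6\right) - 18\right) = - 5 \left(-36 - 18\right) = \left(-5\right) \left(-54\right) = 270$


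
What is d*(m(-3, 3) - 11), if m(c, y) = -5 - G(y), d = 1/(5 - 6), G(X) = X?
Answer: 19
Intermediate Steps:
d = -1 (d = 1/(-1) = -1)
m(c, y) = -5 - y
d*(m(-3, 3) - 11) = -((-5 - 1*3) - 11) = -((-5 - 3) - 11) = -(-8 - 11) = -1*(-19) = 19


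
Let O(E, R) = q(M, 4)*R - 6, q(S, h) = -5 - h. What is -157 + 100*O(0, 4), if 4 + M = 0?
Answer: -4357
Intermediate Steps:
M = -4 (M = -4 + 0 = -4)
O(E, R) = -6 - 9*R (O(E, R) = (-5 - 1*4)*R - 6 = (-5 - 4)*R - 6 = -9*R - 6 = -6 - 9*R)
-157 + 100*O(0, 4) = -157 + 100*(-6 - 9*4) = -157 + 100*(-6 - 36) = -157 + 100*(-42) = -157 - 4200 = -4357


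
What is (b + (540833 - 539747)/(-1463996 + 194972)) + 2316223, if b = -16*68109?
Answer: 259405214235/211504 ≈ 1.2265e+6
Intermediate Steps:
b = -1089744
(b + (540833 - 539747)/(-1463996 + 194972)) + 2316223 = (-1089744 + (540833 - 539747)/(-1463996 + 194972)) + 2316223 = (-1089744 + 1086/(-1269024)) + 2316223 = (-1089744 + 1086*(-1/1269024)) + 2316223 = (-1089744 - 181/211504) + 2316223 = -230485215157/211504 + 2316223 = 259405214235/211504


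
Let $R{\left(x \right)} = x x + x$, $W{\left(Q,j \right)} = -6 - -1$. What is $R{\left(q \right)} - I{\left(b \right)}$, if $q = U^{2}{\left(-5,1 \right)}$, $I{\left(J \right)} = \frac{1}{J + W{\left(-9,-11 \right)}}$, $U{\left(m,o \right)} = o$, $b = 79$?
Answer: $\frac{147}{74} \approx 1.9865$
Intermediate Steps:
$W{\left(Q,j \right)} = -5$ ($W{\left(Q,j \right)} = -6 + 1 = -5$)
$I{\left(J \right)} = \frac{1}{-5 + J}$ ($I{\left(J \right)} = \frac{1}{J - 5} = \frac{1}{-5 + J}$)
$q = 1$ ($q = 1^{2} = 1$)
$R{\left(x \right)} = x + x^{2}$ ($R{\left(x \right)} = x^{2} + x = x + x^{2}$)
$R{\left(q \right)} - I{\left(b \right)} = 1 \left(1 + 1\right) - \frac{1}{-5 + 79} = 1 \cdot 2 - \frac{1}{74} = 2 - \frac{1}{74} = \frac{147}{74}$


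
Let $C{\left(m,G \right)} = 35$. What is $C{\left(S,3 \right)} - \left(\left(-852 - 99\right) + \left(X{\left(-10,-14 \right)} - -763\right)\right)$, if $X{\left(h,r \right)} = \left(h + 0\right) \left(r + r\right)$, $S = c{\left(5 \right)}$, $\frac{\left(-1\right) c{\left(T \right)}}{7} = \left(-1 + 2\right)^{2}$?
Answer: $-57$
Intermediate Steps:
$c{\left(T \right)} = -7$ ($c{\left(T \right)} = - 7 \left(-1 + 2\right)^{2} = - 7 \cdot 1^{2} = \left(-7\right) 1 = -7$)
$S = -7$
$X{\left(h,r \right)} = 2 h r$ ($X{\left(h,r \right)} = h 2 r = 2 h r$)
$C{\left(S,3 \right)} - \left(\left(-852 - 99\right) + \left(X{\left(-10,-14 \right)} - -763\right)\right) = 35 - \left(\left(-852 - 99\right) + \left(2 \left(-10\right) \left(-14\right) - -763\right)\right) = 35 - \left(-951 + \left(280 + 763\right)\right) = 35 - \left(-951 + 1043\right) = 35 - 92 = -57$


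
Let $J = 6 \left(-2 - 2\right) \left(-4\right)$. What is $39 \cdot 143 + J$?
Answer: $5673$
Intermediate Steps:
$J = 96$ ($J = 6 \left(-4\right) \left(-4\right) = \left(-24\right) \left(-4\right) = 96$)
$39 \cdot 143 + J = 39 \cdot 143 + 96 = 5577 + 96 = 5673$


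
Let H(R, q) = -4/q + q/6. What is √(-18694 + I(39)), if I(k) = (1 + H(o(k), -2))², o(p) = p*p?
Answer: I*√168182/3 ≈ 136.7*I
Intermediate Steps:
o(p) = p²
H(R, q) = -4/q + q/6 (H(R, q) = -4/q + q*(⅙) = -4/q + q/6)
I(k) = 64/9 (I(k) = (1 + (-4/(-2) + (⅙)*(-2)))² = (1 + (-4*(-½) - ⅓))² = (1 + (2 - ⅓))² = (1 + 5/3)² = (8/3)² = 64/9)
√(-18694 + I(39)) = √(-18694 + 64/9) = √(-168182/9) = I*√168182/3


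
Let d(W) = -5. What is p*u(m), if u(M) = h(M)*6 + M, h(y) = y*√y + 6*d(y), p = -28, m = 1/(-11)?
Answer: 55468/11 + 168*I*√11/121 ≈ 5042.5 + 4.6049*I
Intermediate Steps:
m = -1/11 ≈ -0.090909
h(y) = -30 + y^(3/2) (h(y) = y*√y + 6*(-5) = y^(3/2) - 30 = -30 + y^(3/2))
u(M) = -180 + M + 6*M^(3/2) (u(M) = (-30 + M^(3/2))*6 + M = (-180 + 6*M^(3/2)) + M = -180 + M + 6*M^(3/2))
p*u(m) = -28*(-180 - 1/11 + 6*(-1/11)^(3/2)) = -28*(-180 - 1/11 + 6*(-I*√11/121)) = -28*(-180 - 1/11 - 6*I*√11/121) = -28*(-1981/11 - 6*I*√11/121) = 55468/11 + 168*I*√11/121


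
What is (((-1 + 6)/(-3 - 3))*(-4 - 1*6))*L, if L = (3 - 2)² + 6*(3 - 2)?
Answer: 175/3 ≈ 58.333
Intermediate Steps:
L = 7 (L = 1² + 6*1 = 1 + 6 = 7)
(((-1 + 6)/(-3 - 3))*(-4 - 1*6))*L = (((-1 + 6)/(-3 - 3))*(-4 - 1*6))*7 = ((5/(-6))*(-4 - 6))*7 = ((5*(-⅙))*(-10))*7 = -⅚*(-10)*7 = (25/3)*7 = 175/3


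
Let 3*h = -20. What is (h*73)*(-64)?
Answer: 93440/3 ≈ 31147.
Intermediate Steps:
h = -20/3 (h = (⅓)*(-20) = -20/3 ≈ -6.6667)
(h*73)*(-64) = -20/3*73*(-64) = -1460/3*(-64) = 93440/3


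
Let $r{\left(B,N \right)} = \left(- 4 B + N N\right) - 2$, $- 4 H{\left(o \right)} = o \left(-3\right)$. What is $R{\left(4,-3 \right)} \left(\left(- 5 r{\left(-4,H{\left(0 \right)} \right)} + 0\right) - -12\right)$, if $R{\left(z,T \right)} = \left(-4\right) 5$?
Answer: $1160$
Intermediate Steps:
$H{\left(o \right)} = \frac{3 o}{4}$ ($H{\left(o \right)} = - \frac{o \left(-3\right)}{4} = - \frac{\left(-3\right) o}{4} = \frac{3 o}{4}$)
$r{\left(B,N \right)} = -2 + N^{2} - 4 B$ ($r{\left(B,N \right)} = \left(- 4 B + N^{2}\right) - 2 = \left(N^{2} - 4 B\right) - 2 = -2 + N^{2} - 4 B$)
$R{\left(z,T \right)} = -20$
$R{\left(4,-3 \right)} \left(\left(- 5 r{\left(-4,H{\left(0 \right)} \right)} + 0\right) - -12\right) = - 20 \left(\left(- 5 \left(-2 + \left(\frac{3}{4} \cdot 0\right)^{2} - -16\right) + 0\right) - -12\right) = - 20 \left(\left(- 5 \left(-2 + 0^{2} + 16\right) + 0\right) + 12\right) = - 20 \left(\left(- 5 \left(-2 + 0 + 16\right) + 0\right) + 12\right) = - 20 \left(\left(\left(-5\right) 14 + 0\right) + 12\right) = - 20 \left(\left(-70 + 0\right) + 12\right) = - 20 \left(-70 + 12\right) = \left(-20\right) \left(-58\right) = 1160$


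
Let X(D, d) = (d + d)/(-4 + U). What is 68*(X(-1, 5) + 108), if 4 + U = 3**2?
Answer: 8024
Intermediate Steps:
U = 5 (U = -4 + 3**2 = -4 + 9 = 5)
X(D, d) = 2*d (X(D, d) = (d + d)/(-4 + 5) = (2*d)/1 = (2*d)*1 = 2*d)
68*(X(-1, 5) + 108) = 68*(2*5 + 108) = 68*(10 + 108) = 68*118 = 8024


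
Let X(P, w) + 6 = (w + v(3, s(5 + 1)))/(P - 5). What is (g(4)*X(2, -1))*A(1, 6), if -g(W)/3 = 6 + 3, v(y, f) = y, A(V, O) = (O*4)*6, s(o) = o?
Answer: 25920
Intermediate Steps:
A(V, O) = 24*O (A(V, O) = (4*O)*6 = 24*O)
X(P, w) = -6 + (3 + w)/(-5 + P) (X(P, w) = -6 + (w + 3)/(P - 5) = -6 + (3 + w)/(-5 + P))
g(W) = -27 (g(W) = -3*(6 + 3) = -3*9 = -27)
(g(4)*X(2, -1))*A(1, 6) = (-27*(33 - 1 - 6*2)/(-5 + 2))*(24*6) = -27*(33 - 1 - 12)/(-3)*144 = -(-9)*20*144 = -27*(-20/3)*144 = 180*144 = 25920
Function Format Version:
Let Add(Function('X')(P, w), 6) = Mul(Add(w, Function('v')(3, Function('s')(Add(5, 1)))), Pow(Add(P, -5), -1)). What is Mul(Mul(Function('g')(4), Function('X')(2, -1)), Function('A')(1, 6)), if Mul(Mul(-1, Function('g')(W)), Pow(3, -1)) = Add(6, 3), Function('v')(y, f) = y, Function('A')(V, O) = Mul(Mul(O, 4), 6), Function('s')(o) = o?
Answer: 25920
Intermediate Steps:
Function('A')(V, O) = Mul(24, O) (Function('A')(V, O) = Mul(Mul(4, O), 6) = Mul(24, O))
Function('X')(P, w) = Add(-6, Mul(Pow(Add(-5, P), -1), Add(3, w))) (Function('X')(P, w) = Add(-6, Mul(Add(w, 3), Pow(Add(P, -5), -1))) = Add(-6, Mul(Add(3, w), Pow(Add(-5, P), -1))) = Add(-6, Mul(Pow(Add(-5, P), -1), Add(3, w))))
Function('g')(W) = -27 (Function('g')(W) = Mul(-3, Add(6, 3)) = Mul(-3, 9) = -27)
Mul(Mul(Function('g')(4), Function('X')(2, -1)), Function('A')(1, 6)) = Mul(Mul(-27, Mul(Pow(Add(-5, 2), -1), Add(33, -1, Mul(-6, 2)))), Mul(24, 6)) = Mul(Mul(-27, Mul(Pow(-3, -1), Add(33, -1, -12))), 144) = Mul(Mul(-27, Mul(Rational(-1, 3), 20)), 144) = Mul(Mul(-27, Rational(-20, 3)), 144) = Mul(180, 144) = 25920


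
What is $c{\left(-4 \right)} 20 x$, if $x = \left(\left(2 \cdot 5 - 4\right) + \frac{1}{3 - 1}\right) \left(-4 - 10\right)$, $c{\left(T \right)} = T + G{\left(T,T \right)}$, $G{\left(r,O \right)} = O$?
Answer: $14560$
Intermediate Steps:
$c{\left(T \right)} = 2 T$ ($c{\left(T \right)} = T + T = 2 T$)
$x = -91$ ($x = \left(\left(10 - 4\right) + \frac{1}{2}\right) \left(-14\right) = \left(6 + \frac{1}{2}\right) \left(-14\right) = \frac{13}{2} \left(-14\right) = -91$)
$c{\left(-4 \right)} 20 x = 2 \left(-4\right) 20 \left(-91\right) = \left(-8\right) 20 \left(-91\right) = \left(-160\right) \left(-91\right) = 14560$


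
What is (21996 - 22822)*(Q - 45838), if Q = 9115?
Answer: 30333198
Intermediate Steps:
(21996 - 22822)*(Q - 45838) = (21996 - 22822)*(9115 - 45838) = -826*(-36723) = 30333198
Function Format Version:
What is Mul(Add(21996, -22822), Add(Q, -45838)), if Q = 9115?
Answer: 30333198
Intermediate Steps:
Mul(Add(21996, -22822), Add(Q, -45838)) = Mul(Add(21996, -22822), Add(9115, -45838)) = Mul(-826, -36723) = 30333198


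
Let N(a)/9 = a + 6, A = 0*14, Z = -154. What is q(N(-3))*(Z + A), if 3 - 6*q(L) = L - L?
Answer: -77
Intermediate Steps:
A = 0
N(a) = 54 + 9*a (N(a) = 9*(a + 6) = 9*(6 + a) = 54 + 9*a)
q(L) = ½ (q(L) = ½ - (L - L)/6 = ½ - ⅙*0 = ½ + 0 = ½)
q(N(-3))*(Z + A) = (-154 + 0)/2 = (½)*(-154) = -77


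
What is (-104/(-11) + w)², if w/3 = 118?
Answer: 15984004/121 ≈ 1.3210e+5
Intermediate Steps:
w = 354 (w = 3*118 = 354)
(-104/(-11) + w)² = (-104/(-11) + 354)² = (-104*(-1/11) + 354)² = (104/11 + 354)² = (3998/11)² = 15984004/121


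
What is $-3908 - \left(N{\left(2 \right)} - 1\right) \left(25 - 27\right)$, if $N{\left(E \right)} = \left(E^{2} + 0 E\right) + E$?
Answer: $-3898$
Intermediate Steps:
$N{\left(E \right)} = E + E^{2}$ ($N{\left(E \right)} = \left(E^{2} + 0\right) + E = E^{2} + E = E + E^{2}$)
$-3908 - \left(N{\left(2 \right)} - 1\right) \left(25 - 27\right) = -3908 - \left(2 \left(1 + 2\right) - 1\right) \left(25 - 27\right) = -3908 - \left(2 \cdot 3 - 1\right) \left(-2\right) = -3908 - \left(6 - 1\right) \left(-2\right) = -3908 - 5 \left(-2\right) = -3908 - -10 = -3908 + 10 = -3898$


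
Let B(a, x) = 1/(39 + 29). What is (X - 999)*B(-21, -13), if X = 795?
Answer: -3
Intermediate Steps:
B(a, x) = 1/68
(X - 999)*B(-21, -13) = (795 - 999)*(1/68) = -204*1/68 = -3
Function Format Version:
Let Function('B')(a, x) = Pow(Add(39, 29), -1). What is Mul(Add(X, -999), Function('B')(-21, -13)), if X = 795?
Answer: -3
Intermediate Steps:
Function('B')(a, x) = Rational(1, 68) (Function('B')(a, x) = Pow(68, -1) = Rational(1, 68))
Mul(Add(X, -999), Function('B')(-21, -13)) = Mul(Add(795, -999), Rational(1, 68)) = Mul(-204, Rational(1, 68)) = -3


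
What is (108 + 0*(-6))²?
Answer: 11664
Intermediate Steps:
(108 + 0*(-6))² = (108 + 0)² = 108² = 11664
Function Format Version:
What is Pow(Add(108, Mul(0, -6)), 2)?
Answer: 11664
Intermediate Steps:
Pow(Add(108, Mul(0, -6)), 2) = Pow(Add(108, 0), 2) = Pow(108, 2) = 11664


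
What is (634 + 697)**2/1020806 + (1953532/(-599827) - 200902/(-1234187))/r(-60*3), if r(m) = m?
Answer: 5960133605776835180/3400656030461758923 ≈ 1.7526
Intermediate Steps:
(634 + 697)**2/1020806 + (1953532/(-599827) - 200902/(-1234187))/r(-60*3) = (634 + 697)**2/1020806 + (1953532/(-599827) - 200902/(-1234187))/((-60*3)) = 1331**2*(1/1020806) + (1953532*(-1/599827) - 200902*(-1/1234187))/(-180) = 1771561*(1/1020806) + (-1953532/599827 + 200902/1234187)*(-1/180) = 1771561/1020806 - 2290517354530/740298685649*(-1/180) = 1771561/1020806 + 229051735453/13325376341682 = 5960133605776835180/3400656030461758923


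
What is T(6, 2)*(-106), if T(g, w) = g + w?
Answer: -848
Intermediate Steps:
T(6, 2)*(-106) = (6 + 2)*(-106) = 8*(-106) = -848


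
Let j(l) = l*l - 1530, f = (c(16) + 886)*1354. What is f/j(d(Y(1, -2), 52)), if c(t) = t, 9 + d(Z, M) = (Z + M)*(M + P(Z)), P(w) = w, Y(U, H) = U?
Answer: 610654/3919235 ≈ 0.15581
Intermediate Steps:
d(Z, M) = -9 + (M + Z)**2 (d(Z, M) = -9 + (Z + M)*(M + Z) = -9 + (M + Z)*(M + Z) = -9 + (M + Z)**2)
f = 1221308 (f = (16 + 886)*1354 = 902*1354 = 1221308)
j(l) = -1530 + l**2 (j(l) = l**2 - 1530 = -1530 + l**2)
f/j(d(Y(1, -2), 52)) = 1221308/(-1530 + (-9 + 52**2 + 1**2 + 2*52*1)**2) = 1221308/(-1530 + (-9 + 2704 + 1 + 104)**2) = 1221308/(-1530 + 2800**2) = 1221308/(-1530 + 7840000) = 1221308/7838470 = 1221308*(1/7838470) = 610654/3919235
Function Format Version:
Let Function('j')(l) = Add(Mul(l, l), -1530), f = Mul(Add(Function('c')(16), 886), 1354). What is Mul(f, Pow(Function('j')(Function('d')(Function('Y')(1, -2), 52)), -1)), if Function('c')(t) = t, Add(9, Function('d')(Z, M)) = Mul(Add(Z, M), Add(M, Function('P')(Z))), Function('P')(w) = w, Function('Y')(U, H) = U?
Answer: Rational(610654, 3919235) ≈ 0.15581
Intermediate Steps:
Function('d')(Z, M) = Add(-9, Pow(Add(M, Z), 2)) (Function('d')(Z, M) = Add(-9, Mul(Add(Z, M), Add(M, Z))) = Add(-9, Mul(Add(M, Z), Add(M, Z))) = Add(-9, Pow(Add(M, Z), 2)))
f = 1221308 (f = Mul(Add(16, 886), 1354) = Mul(902, 1354) = 1221308)
Function('j')(l) = Add(-1530, Pow(l, 2)) (Function('j')(l) = Add(Pow(l, 2), -1530) = Add(-1530, Pow(l, 2)))
Mul(f, Pow(Function('j')(Function('d')(Function('Y')(1, -2), 52)), -1)) = Mul(1221308, Pow(Add(-1530, Pow(Add(-9, Pow(52, 2), Pow(1, 2), Mul(2, 52, 1)), 2)), -1)) = Mul(1221308, Pow(Add(-1530, Pow(Add(-9, 2704, 1, 104), 2)), -1)) = Mul(1221308, Pow(Add(-1530, Pow(2800, 2)), -1)) = Mul(1221308, Pow(Add(-1530, 7840000), -1)) = Mul(1221308, Pow(7838470, -1)) = Mul(1221308, Rational(1, 7838470)) = Rational(610654, 3919235)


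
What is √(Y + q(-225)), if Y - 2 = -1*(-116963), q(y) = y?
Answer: 2*√29185 ≈ 341.67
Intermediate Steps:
Y = 116965 (Y = 2 - 1*(-116963) = 2 + 116963 = 116965)
√(Y + q(-225)) = √(116965 - 225) = √116740 = 2*√29185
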